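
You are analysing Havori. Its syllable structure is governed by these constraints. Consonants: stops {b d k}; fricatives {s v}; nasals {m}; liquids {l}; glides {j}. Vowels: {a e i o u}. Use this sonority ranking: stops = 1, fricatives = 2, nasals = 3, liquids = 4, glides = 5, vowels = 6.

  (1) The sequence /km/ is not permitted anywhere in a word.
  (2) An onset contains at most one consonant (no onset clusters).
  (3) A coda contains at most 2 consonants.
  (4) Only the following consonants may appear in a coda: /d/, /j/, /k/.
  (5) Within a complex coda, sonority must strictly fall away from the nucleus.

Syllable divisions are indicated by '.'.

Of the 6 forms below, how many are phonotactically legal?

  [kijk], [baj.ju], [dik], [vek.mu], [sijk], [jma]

4

[kijk] — σ1 onset /k/, coda /jk/ (5→1 falls) ok → phonotactically legal
[baj.ju] — σ1 onset /b/, coda /j/ ok; σ2 onset /j/, coda /∅/ ok → phonotactically legal
[dik] — σ1 onset /d/, coda /k/ ok → phonotactically legal
[vek.mu] — violates constraint 1: contains banned sequence /km/ → phonotactically illegal
[sijk] — σ1 onset /s/, coda /jk/ (5→1 falls) ok → phonotactically legal
[jma] — violates constraint 2: syllable 1 onset /jm/ has 2 consonants (> 1) → phonotactically illegal
Phonotactically legal: [kijk], [baj.ju], [dik], [sijk] → 4.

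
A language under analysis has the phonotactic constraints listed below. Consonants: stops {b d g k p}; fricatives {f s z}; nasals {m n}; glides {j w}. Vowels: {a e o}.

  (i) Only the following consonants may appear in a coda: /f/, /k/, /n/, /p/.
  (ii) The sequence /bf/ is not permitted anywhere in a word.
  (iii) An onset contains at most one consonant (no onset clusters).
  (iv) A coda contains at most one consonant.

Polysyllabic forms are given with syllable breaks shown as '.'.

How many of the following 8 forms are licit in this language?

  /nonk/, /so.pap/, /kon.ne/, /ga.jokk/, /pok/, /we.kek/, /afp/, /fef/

/nonk/ — violates constraint (iv): syllable 1 coda /nk/ has 2 consonants (> 1) → illicit
/so.pap/ — σ1 onset /s/, coda /∅/ ok; σ2 onset /p/, coda /p/ ok → licit
/kon.ne/ — σ1 onset /k/, coda /n/ ok; σ2 onset /n/, coda /∅/ ok → licit
/ga.jokk/ — violates constraint (iv): syllable 2 coda /kk/ has 2 consonants (> 1) → illicit
/pok/ — σ1 onset /p/, coda /k/ ok → licit
/we.kek/ — σ1 onset /w/, coda /∅/ ok; σ2 onset /k/, coda /k/ ok → licit
/afp/ — violates constraint (iv): syllable 1 coda /fp/ has 2 consonants (> 1) → illicit
/fef/ — σ1 onset /f/, coda /f/ ok → licit
Licit: /so.pap/, /kon.ne/, /pok/, /we.kek/, /fef/ → 5.

5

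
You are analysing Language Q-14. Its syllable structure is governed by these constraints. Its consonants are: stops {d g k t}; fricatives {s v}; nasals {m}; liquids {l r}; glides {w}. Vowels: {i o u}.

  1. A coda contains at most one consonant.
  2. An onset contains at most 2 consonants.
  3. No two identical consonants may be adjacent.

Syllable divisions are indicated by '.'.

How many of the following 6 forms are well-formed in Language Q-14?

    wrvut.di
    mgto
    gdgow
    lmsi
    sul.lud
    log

wrvut.di — violates constraint 2: syllable 1 onset /wrv/ has 3 consonants (> 2) → ill-formed
mgto — violates constraint 2: syllable 1 onset /mgt/ has 3 consonants (> 2) → ill-formed
gdgow — violates constraint 2: syllable 1 onset /gdg/ has 3 consonants (> 2) → ill-formed
lmsi — violates constraint 2: syllable 1 onset /lms/ has 3 consonants (> 2) → ill-formed
sul.lud — violates constraint 3: adjacent identical consonants /ll/ → ill-formed
log — σ1 onset /l/, coda /g/ ok → well-formed
Well-formed: log → 1.

1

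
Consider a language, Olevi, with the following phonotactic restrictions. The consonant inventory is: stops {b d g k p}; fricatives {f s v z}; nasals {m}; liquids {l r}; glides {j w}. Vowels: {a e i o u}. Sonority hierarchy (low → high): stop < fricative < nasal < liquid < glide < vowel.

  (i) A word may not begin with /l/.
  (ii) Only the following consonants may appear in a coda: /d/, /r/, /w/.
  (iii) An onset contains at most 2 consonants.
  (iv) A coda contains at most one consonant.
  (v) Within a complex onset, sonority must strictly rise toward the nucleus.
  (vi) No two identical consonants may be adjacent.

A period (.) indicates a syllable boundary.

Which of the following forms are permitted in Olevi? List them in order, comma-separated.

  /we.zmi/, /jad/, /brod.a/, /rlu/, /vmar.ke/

/we.zmi/, /jad/, /brod.a/, /vmar.ke/

/we.zmi/ — σ1 onset /w/, coda /∅/ ok; σ2 onset /zm/ (2→3 rises), coda /∅/ ok → permitted
/jad/ — σ1 onset /j/, coda /d/ ok → permitted
/brod.a/ — σ1 onset /br/ (1→4 rises), coda /d/ ok; σ2 onset /∅/, coda /∅/ ok → permitted
/rlu/ — violates constraint (v): syllable 1 onset /rl/: /r/ (liquid, 4) → /l/ (liquid, 4) does not rise → not permitted
/vmar.ke/ — σ1 onset /vm/ (2→3 rises), coda /r/ ok; σ2 onset /k/, coda /∅/ ok → permitted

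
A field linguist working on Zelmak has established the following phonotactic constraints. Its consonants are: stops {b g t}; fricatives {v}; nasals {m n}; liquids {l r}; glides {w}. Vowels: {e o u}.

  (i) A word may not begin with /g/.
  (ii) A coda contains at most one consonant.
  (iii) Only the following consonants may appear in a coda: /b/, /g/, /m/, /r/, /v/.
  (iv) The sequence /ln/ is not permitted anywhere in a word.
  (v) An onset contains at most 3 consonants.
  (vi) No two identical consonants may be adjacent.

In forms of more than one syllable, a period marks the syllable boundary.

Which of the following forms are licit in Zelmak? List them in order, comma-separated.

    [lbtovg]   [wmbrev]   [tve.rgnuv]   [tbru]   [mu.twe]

[tve.rgnuv], [tbru], [mu.twe]

[lbtovg] — violates constraint (ii): syllable 1 coda /vg/ has 2 consonants (> 1) → illicit
[wmbrev] — violates constraint (v): syllable 1 onset /wmbr/ has 4 consonants (> 3) → illicit
[tve.rgnuv] — σ1 onset /tv/ (2C), coda /∅/ ok; σ2 onset /rgn/ (3C), coda /v/ ok → licit
[tbru] — σ1 onset /tbr/ (3C), coda /∅/ ok → licit
[mu.twe] — σ1 onset /m/, coda /∅/ ok; σ2 onset /tw/ (2C), coda /∅/ ok → licit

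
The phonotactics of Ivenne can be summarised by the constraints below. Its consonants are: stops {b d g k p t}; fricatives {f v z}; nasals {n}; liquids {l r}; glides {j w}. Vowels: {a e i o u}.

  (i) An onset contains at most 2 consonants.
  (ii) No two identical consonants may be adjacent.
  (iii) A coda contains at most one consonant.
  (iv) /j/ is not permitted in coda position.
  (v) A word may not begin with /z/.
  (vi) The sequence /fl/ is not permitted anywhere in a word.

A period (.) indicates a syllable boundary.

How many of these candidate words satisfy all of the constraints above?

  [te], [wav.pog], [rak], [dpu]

[te] — σ1 onset /t/, coda /∅/ ok → licit
[wav.pog] — σ1 onset /w/, coda /v/ ok; σ2 onset /p/, coda /g/ ok → licit
[rak] — σ1 onset /r/, coda /k/ ok → licit
[dpu] — σ1 onset /dp/ (2C), coda /∅/ ok → licit
Licit: [te], [wav.pog], [rak], [dpu] → 4.

4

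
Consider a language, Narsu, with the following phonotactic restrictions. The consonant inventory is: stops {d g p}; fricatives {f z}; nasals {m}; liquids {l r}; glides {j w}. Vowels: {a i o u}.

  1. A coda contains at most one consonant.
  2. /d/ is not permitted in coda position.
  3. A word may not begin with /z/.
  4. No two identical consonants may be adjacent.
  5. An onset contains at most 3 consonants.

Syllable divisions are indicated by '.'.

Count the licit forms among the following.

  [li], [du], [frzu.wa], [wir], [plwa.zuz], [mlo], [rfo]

7

[li] — σ1 onset /l/, coda /∅/ ok → licit
[du] — σ1 onset /d/, coda /∅/ ok → licit
[frzu.wa] — σ1 onset /frz/ (3C), coda /∅/ ok; σ2 onset /w/, coda /∅/ ok → licit
[wir] — σ1 onset /w/, coda /r/ ok → licit
[plwa.zuz] — σ1 onset /plw/ (3C), coda /∅/ ok; σ2 onset /z/, coda /z/ ok → licit
[mlo] — σ1 onset /ml/ (2C), coda /∅/ ok → licit
[rfo] — σ1 onset /rf/ (2C), coda /∅/ ok → licit
Licit: [li], [du], [frzu.wa], [wir], [plwa.zuz], [mlo], [rfo] → 7.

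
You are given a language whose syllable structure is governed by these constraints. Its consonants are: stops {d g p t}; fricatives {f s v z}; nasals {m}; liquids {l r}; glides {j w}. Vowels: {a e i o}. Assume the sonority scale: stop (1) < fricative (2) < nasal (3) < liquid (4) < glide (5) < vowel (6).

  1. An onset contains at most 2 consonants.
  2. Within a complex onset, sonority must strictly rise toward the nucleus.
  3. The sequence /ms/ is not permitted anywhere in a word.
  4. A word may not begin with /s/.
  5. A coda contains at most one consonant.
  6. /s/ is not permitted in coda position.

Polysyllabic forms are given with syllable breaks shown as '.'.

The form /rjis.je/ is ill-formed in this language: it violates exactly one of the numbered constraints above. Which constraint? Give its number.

/rjis.je/: syllable 1 coda contains /s/.
This is a violation of constraint 6: "/s/ is not permitted in coda position."
The remaining constraints (1, 2, 3, 4, 5) are satisfied.

6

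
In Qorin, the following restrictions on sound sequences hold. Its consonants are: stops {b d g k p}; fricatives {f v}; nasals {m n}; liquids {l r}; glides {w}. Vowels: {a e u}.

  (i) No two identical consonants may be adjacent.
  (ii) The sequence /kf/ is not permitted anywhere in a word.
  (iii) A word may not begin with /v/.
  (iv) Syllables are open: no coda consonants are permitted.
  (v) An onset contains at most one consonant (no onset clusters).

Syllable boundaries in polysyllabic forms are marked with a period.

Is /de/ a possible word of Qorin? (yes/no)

/de/ — σ1 onset /d/, coda /∅/ ok → phonotactically legal

yes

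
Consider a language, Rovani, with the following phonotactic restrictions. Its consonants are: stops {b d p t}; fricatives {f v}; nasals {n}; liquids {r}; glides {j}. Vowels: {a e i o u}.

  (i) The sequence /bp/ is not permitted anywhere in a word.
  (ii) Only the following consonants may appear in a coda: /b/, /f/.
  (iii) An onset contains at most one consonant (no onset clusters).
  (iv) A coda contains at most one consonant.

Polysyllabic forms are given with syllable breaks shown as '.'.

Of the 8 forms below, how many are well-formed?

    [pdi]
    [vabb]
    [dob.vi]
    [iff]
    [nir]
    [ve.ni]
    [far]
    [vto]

2

[pdi] — violates constraint (iii): syllable 1 onset /pd/ has 2 consonants (> 1) → ill-formed
[vabb] — violates constraint (iv): syllable 1 coda /bb/ has 2 consonants (> 1) → ill-formed
[dob.vi] — σ1 onset /d/, coda /b/ ok; σ2 onset /v/, coda /∅/ ok → well-formed
[iff] — violates constraint (iv): syllable 1 coda /ff/ has 2 consonants (> 1) → ill-formed
[nir] — violates constraint (ii): syllable 1 coda contains /r/, which is not a licensed coda consonant → ill-formed
[ve.ni] — σ1 onset /v/, coda /∅/ ok; σ2 onset /n/, coda /∅/ ok → well-formed
[far] — violates constraint (ii): syllable 1 coda contains /r/, which is not a licensed coda consonant → ill-formed
[vto] — violates constraint (iii): syllable 1 onset /vt/ has 2 consonants (> 1) → ill-formed
Well-formed: [dob.vi], [ve.ni] → 2.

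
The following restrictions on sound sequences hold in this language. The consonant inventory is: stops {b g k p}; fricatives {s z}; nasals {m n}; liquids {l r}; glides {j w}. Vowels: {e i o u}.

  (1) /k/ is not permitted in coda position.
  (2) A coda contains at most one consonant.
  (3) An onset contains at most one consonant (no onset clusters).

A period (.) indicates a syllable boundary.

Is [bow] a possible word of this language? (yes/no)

[bow] — σ1 onset /b/, coda /w/ ok → well-formed

yes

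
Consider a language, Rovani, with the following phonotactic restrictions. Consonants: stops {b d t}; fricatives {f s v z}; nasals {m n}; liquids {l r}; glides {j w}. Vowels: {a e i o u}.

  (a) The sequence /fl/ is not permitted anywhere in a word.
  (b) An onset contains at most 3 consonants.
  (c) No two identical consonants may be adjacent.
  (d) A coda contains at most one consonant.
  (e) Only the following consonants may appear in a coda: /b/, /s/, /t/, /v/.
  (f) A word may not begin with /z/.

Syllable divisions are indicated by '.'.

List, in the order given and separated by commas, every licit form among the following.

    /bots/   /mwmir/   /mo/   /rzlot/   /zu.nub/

/bots/ — violates constraint (d): syllable 1 coda /ts/ has 2 consonants (> 1) → illicit
/mwmir/ — violates constraint (e): syllable 1 coda contains /r/, which is not a licensed coda consonant → illicit
/mo/ — σ1 onset /m/, coda /∅/ ok → licit
/rzlot/ — σ1 onset /rzl/ (3C), coda /t/ ok → licit
/zu.nub/ — violates constraint (f): word begins with /z/ → illicit

/mo/, /rzlot/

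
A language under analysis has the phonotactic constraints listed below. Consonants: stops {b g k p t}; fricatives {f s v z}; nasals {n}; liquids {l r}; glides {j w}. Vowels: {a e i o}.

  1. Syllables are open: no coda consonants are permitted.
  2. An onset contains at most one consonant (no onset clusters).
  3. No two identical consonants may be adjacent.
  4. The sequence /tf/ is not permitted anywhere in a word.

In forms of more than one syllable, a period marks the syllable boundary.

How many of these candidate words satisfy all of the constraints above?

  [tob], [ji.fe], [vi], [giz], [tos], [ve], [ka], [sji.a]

4

[tob] — violates constraint 1: syllable 1 coda /b/ has 1 consonant (> 0) → phonotactically illegal
[ji.fe] — σ1 onset /j/, coda /∅/ ok; σ2 onset /f/, coda /∅/ ok → phonotactically legal
[vi] — σ1 onset /v/, coda /∅/ ok → phonotactically legal
[giz] — violates constraint 1: syllable 1 coda /z/ has 1 consonant (> 0) → phonotactically illegal
[tos] — violates constraint 1: syllable 1 coda /s/ has 1 consonant (> 0) → phonotactically illegal
[ve] — σ1 onset /v/, coda /∅/ ok → phonotactically legal
[ka] — σ1 onset /k/, coda /∅/ ok → phonotactically legal
[sji.a] — violates constraint 2: syllable 1 onset /sj/ has 2 consonants (> 1) → phonotactically illegal
Phonotactically legal: [ji.fe], [vi], [ve], [ka] → 4.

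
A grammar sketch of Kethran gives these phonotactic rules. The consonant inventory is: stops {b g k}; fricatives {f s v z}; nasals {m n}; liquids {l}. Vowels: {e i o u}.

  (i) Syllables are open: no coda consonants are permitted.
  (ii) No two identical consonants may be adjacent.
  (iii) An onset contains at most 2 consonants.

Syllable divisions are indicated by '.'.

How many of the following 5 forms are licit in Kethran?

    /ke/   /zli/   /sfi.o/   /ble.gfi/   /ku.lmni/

4

/ke/ — σ1 onset /k/, coda /∅/ ok → licit
/zli/ — σ1 onset /zl/ (2C), coda /∅/ ok → licit
/sfi.o/ — σ1 onset /sf/ (2C), coda /∅/ ok; σ2 onset /∅/, coda /∅/ ok → licit
/ble.gfi/ — σ1 onset /bl/ (2C), coda /∅/ ok; σ2 onset /gf/ (2C), coda /∅/ ok → licit
/ku.lmni/ — violates constraint (iii): syllable 2 onset /lmn/ has 3 consonants (> 2) → illicit
Licit: /ke/, /zli/, /sfi.o/, /ble.gfi/ → 4.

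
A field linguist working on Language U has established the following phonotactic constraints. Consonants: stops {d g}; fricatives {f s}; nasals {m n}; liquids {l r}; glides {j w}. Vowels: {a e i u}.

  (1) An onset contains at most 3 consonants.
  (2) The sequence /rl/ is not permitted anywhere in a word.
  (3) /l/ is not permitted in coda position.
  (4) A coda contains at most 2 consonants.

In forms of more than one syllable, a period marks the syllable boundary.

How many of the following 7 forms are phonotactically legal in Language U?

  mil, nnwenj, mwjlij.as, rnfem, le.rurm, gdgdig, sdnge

mil — violates constraint 3: syllable 1 coda contains /l/ → phonotactically illegal
nnwenj — σ1 onset /nnw/ (3C), coda /nj/ (2C) ok → phonotactically legal
mwjlij.as — violates constraint 1: syllable 1 onset /mwjl/ has 4 consonants (> 3) → phonotactically illegal
rnfem — σ1 onset /rnf/ (3C), coda /m/ ok → phonotactically legal
le.rurm — σ1 onset /l/, coda /∅/ ok; σ2 onset /r/, coda /rm/ (2C) ok → phonotactically legal
gdgdig — violates constraint 1: syllable 1 onset /gdgd/ has 4 consonants (> 3) → phonotactically illegal
sdnge — violates constraint 1: syllable 1 onset /sdng/ has 4 consonants (> 3) → phonotactically illegal
Phonotactically legal: nnwenj, rnfem, le.rurm → 3.

3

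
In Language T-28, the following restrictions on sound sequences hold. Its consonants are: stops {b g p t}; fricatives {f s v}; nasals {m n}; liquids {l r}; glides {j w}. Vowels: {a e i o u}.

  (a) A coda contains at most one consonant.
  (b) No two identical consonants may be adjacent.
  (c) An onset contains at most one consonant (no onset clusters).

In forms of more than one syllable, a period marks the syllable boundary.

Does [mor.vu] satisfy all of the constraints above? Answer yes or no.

yes

[mor.vu] — σ1 onset /m/, coda /r/ ok; σ2 onset /v/, coda /∅/ ok → well-formed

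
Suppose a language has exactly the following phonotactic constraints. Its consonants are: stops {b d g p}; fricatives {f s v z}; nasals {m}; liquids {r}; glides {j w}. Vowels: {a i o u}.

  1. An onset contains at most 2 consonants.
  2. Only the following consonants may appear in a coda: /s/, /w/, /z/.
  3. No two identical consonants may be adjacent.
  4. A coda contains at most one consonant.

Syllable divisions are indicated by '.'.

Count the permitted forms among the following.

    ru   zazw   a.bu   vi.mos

3

ru — σ1 onset /r/, coda /∅/ ok → permitted
zazw — violates constraint 4: syllable 1 coda /zw/ has 2 consonants (> 1) → not permitted
a.bu — σ1 onset /∅/, coda /∅/ ok; σ2 onset /b/, coda /∅/ ok → permitted
vi.mos — σ1 onset /v/, coda /∅/ ok; σ2 onset /m/, coda /s/ ok → permitted
Permitted: ru, a.bu, vi.mos → 3.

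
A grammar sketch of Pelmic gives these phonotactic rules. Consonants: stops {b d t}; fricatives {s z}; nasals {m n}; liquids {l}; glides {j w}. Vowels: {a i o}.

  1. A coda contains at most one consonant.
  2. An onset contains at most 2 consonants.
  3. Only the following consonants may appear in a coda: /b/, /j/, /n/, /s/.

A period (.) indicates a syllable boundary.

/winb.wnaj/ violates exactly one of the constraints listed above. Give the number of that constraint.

/winb.wnaj/: syllable 1 coda /nb/ has 2 consonants (> 1).
This is a violation of constraint 1: "A coda contains at most one consonant."
The remaining constraints (2, 3) are satisfied.

1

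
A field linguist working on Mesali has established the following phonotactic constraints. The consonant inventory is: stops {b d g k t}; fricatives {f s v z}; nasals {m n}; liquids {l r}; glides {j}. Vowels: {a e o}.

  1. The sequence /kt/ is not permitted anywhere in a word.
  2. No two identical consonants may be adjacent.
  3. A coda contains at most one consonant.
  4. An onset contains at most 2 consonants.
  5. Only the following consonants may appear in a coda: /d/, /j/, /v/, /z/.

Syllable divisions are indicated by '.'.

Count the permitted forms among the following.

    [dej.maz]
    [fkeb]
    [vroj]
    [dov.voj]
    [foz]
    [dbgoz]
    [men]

[dej.maz] — σ1 onset /d/, coda /j/ ok; σ2 onset /m/, coda /z/ ok → permitted
[fkeb] — violates constraint 5: syllable 1 coda contains /b/, which is not a licensed coda consonant → not permitted
[vroj] — σ1 onset /vr/ (2C), coda /j/ ok → permitted
[dov.voj] — violates constraint 2: adjacent identical consonants /vv/ → not permitted
[foz] — σ1 onset /f/, coda /z/ ok → permitted
[dbgoz] — violates constraint 4: syllable 1 onset /dbg/ has 3 consonants (> 2) → not permitted
[men] — violates constraint 5: syllable 1 coda contains /n/, which is not a licensed coda consonant → not permitted
Permitted: [dej.maz], [vroj], [foz] → 3.

3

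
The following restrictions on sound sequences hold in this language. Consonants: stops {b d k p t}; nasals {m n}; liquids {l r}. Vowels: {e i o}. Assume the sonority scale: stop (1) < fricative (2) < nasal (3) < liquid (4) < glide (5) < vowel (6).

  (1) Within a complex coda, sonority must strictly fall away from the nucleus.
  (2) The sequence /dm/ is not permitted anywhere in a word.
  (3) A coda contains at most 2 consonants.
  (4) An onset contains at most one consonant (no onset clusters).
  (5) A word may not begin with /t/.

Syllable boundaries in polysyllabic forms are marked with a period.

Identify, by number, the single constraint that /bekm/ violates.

1

/bekm/: syllable 1 coda /km/: /k/ (stop, 1) → /m/ (nasal, 3) does not fall.
This is a violation of constraint 1: "Within a complex coda, sonority must strictly fall away from the nucleus."
The remaining constraints (2, 3, 4, 5) are satisfied.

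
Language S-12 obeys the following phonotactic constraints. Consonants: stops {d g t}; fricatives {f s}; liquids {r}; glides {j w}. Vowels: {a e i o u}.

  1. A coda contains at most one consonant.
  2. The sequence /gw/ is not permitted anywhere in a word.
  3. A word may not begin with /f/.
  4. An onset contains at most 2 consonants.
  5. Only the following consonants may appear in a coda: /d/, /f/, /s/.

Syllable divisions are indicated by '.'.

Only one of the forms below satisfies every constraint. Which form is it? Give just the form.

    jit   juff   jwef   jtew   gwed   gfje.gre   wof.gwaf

jit — violates constraint 5: syllable 1 coda contains /t/, which is not a licensed coda consonant → ill-formed
juff — violates constraint 1: syllable 1 coda /ff/ has 2 consonants (> 1) → ill-formed
jwef — σ1 onset /jw/ (2C), coda /f/ ok → well-formed
jtew — violates constraint 5: syllable 1 coda contains /w/, which is not a licensed coda consonant → ill-formed
gwed — violates constraint 2: contains banned sequence /gw/ → ill-formed
gfje.gre — violates constraint 4: syllable 1 onset /gfj/ has 3 consonants (> 2) → ill-formed
wof.gwaf — violates constraint 2: contains banned sequence /gw/ → ill-formed

jwef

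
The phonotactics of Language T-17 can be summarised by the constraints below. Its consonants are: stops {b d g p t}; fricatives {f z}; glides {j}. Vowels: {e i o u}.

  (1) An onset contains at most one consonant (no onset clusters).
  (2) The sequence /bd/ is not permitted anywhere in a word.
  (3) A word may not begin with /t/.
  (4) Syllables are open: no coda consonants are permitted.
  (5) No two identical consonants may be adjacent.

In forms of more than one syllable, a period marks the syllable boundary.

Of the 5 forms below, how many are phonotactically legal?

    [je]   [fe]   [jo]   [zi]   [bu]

5

[je] — σ1 onset /j/, coda /∅/ ok → phonotactically legal
[fe] — σ1 onset /f/, coda /∅/ ok → phonotactically legal
[jo] — σ1 onset /j/, coda /∅/ ok → phonotactically legal
[zi] — σ1 onset /z/, coda /∅/ ok → phonotactically legal
[bu] — σ1 onset /b/, coda /∅/ ok → phonotactically legal
Phonotactically legal: [je], [fe], [jo], [zi], [bu] → 5.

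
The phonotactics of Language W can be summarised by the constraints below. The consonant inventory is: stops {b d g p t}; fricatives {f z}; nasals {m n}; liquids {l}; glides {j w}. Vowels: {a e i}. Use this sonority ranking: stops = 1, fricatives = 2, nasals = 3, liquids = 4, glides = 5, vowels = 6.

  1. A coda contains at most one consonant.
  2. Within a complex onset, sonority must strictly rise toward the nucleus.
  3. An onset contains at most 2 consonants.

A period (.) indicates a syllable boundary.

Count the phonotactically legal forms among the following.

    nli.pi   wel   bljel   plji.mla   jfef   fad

nli.pi — σ1 onset /nl/ (3→4 rises), coda /∅/ ok; σ2 onset /p/, coda /∅/ ok → phonotactically legal
wel — σ1 onset /w/, coda /l/ ok → phonotactically legal
bljel — violates constraint 3: syllable 1 onset /blj/ has 3 consonants (> 2) → phonotactically illegal
plji.mla — violates constraint 3: syllable 1 onset /plj/ has 3 consonants (> 2) → phonotactically illegal
jfef — violates constraint 2: syllable 1 onset /jf/: /j/ (glide, 5) → /f/ (fricative, 2) does not rise → phonotactically illegal
fad — σ1 onset /f/, coda /d/ ok → phonotactically legal
Phonotactically legal: nli.pi, wel, fad → 3.

3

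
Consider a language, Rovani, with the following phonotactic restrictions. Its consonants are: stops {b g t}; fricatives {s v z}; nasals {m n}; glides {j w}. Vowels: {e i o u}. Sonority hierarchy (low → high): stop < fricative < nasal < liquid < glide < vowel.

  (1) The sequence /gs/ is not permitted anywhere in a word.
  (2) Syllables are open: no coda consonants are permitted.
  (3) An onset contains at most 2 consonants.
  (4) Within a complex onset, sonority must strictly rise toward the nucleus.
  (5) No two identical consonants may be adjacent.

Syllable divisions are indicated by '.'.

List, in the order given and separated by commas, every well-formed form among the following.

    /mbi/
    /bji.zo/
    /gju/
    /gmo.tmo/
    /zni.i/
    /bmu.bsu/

/bji.zo/, /gju/, /gmo.tmo/, /zni.i/, /bmu.bsu/

/mbi/ — violates constraint 4: syllable 1 onset /mb/: /m/ (nasal, 3) → /b/ (stop, 1) does not rise → ill-formed
/bji.zo/ — σ1 onset /bj/ (1→5 rises), coda /∅/ ok; σ2 onset /z/, coda /∅/ ok → well-formed
/gju/ — σ1 onset /gj/ (1→5 rises), coda /∅/ ok → well-formed
/gmo.tmo/ — σ1 onset /gm/ (1→3 rises), coda /∅/ ok; σ2 onset /tm/ (1→3 rises), coda /∅/ ok → well-formed
/zni.i/ — σ1 onset /zn/ (2→3 rises), coda /∅/ ok; σ2 onset /∅/, coda /∅/ ok → well-formed
/bmu.bsu/ — σ1 onset /bm/ (1→3 rises), coda /∅/ ok; σ2 onset /bs/ (1→2 rises), coda /∅/ ok → well-formed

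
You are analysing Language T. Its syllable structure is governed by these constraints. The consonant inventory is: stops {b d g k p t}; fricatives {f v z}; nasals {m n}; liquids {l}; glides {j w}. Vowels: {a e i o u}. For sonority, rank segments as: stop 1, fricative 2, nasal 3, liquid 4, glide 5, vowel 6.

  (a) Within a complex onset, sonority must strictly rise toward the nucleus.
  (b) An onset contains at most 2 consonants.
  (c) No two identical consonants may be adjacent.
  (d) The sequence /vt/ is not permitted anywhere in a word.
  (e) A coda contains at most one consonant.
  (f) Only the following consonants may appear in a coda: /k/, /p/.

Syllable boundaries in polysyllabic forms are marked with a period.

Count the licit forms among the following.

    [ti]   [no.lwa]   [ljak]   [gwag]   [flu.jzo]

[ti] — σ1 onset /t/, coda /∅/ ok → licit
[no.lwa] — σ1 onset /n/, coda /∅/ ok; σ2 onset /lw/ (4→5 rises), coda /∅/ ok → licit
[ljak] — σ1 onset /lj/ (4→5 rises), coda /k/ ok → licit
[gwag] — violates constraint (f): syllable 1 coda contains /g/, which is not a licensed coda consonant → illicit
[flu.jzo] — violates constraint (a): syllable 2 onset /jz/: /j/ (glide, 5) → /z/ (fricative, 2) does not rise → illicit
Licit: [ti], [no.lwa], [ljak] → 3.

3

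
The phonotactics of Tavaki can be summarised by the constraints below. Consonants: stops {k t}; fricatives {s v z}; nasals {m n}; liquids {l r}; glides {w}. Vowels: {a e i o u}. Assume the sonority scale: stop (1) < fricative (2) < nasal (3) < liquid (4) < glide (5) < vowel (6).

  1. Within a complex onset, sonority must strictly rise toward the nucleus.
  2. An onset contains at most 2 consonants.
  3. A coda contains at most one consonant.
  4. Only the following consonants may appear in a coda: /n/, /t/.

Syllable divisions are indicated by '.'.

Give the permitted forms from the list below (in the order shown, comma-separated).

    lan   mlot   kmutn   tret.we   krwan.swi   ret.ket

lan — σ1 onset /l/, coda /n/ ok → permitted
mlot — σ1 onset /ml/ (3→4 rises), coda /t/ ok → permitted
kmutn — violates constraint 3: syllable 1 coda /tn/ has 2 consonants (> 1) → not permitted
tret.we — σ1 onset /tr/ (1→4 rises), coda /t/ ok; σ2 onset /w/, coda /∅/ ok → permitted
krwan.swi — violates constraint 2: syllable 1 onset /krw/ has 3 consonants (> 2) → not permitted
ret.ket — σ1 onset /r/, coda /t/ ok; σ2 onset /k/, coda /t/ ok → permitted

lan, mlot, tret.we, ret.ket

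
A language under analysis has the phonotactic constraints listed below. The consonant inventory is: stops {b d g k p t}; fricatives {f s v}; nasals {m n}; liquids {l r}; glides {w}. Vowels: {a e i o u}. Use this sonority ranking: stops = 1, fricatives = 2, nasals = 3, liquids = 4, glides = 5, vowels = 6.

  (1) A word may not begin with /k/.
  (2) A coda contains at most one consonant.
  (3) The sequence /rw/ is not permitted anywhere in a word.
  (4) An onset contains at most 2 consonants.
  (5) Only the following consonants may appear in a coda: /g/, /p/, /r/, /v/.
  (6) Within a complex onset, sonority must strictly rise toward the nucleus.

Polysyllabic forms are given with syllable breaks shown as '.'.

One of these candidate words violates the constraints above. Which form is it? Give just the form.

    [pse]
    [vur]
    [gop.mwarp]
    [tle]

[pse] — σ1 onset /ps/ (1→2 rises), coda /∅/ ok → phonotactically legal
[vur] — σ1 onset /v/, coda /r/ ok → phonotactically legal
[gop.mwarp] — violates constraint 2: syllable 2 coda /rp/ has 2 consonants (> 1) → phonotactically illegal
[tle] — σ1 onset /tl/ (1→4 rises), coda /∅/ ok → phonotactically legal

[gop.mwarp]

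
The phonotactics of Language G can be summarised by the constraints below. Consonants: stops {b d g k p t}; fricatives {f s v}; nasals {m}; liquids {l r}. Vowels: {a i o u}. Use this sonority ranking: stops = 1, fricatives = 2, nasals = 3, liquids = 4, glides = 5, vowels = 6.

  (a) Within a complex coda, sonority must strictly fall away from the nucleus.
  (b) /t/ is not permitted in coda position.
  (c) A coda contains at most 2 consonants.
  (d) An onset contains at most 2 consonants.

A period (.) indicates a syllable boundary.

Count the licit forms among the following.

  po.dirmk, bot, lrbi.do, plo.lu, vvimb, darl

2

po.dirmk — violates constraint (c): syllable 2 coda /rmk/ has 3 consonants (> 2) → illicit
bot — violates constraint (b): syllable 1 coda contains /t/ → illicit
lrbi.do — violates constraint (d): syllable 1 onset /lrb/ has 3 consonants (> 2) → illicit
plo.lu — σ1 onset /pl/ (2C), coda /∅/ ok; σ2 onset /l/, coda /∅/ ok → licit
vvimb — σ1 onset /vv/ (2C), coda /mb/ (3→1 falls) ok → licit
darl — violates constraint (a): syllable 1 coda /rl/: /r/ (liquid, 4) → /l/ (liquid, 4) does not fall → illicit
Licit: plo.lu, vvimb → 2.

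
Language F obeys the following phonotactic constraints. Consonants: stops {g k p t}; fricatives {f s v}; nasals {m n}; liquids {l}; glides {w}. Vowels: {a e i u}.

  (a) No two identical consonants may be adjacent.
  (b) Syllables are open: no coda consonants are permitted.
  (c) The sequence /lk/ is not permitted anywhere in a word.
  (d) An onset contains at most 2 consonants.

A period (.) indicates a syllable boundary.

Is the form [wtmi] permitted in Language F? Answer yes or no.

[wtmi] — violates constraint (d): syllable 1 onset /wtm/ has 3 consonants (> 2) → not permitted

no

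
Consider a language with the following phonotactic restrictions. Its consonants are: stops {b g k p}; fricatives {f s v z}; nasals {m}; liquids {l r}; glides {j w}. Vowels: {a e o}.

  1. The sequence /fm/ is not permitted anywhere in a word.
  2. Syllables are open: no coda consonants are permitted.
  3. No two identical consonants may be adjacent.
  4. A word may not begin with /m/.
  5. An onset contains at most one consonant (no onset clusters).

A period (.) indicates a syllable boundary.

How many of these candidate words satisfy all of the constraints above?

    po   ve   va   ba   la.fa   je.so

po — σ1 onset /p/, coda /∅/ ok → well-formed
ve — σ1 onset /v/, coda /∅/ ok → well-formed
va — σ1 onset /v/, coda /∅/ ok → well-formed
ba — σ1 onset /b/, coda /∅/ ok → well-formed
la.fa — σ1 onset /l/, coda /∅/ ok; σ2 onset /f/, coda /∅/ ok → well-formed
je.so — σ1 onset /j/, coda /∅/ ok; σ2 onset /s/, coda /∅/ ok → well-formed
Well-formed: po, ve, va, ba, la.fa, je.so → 6.

6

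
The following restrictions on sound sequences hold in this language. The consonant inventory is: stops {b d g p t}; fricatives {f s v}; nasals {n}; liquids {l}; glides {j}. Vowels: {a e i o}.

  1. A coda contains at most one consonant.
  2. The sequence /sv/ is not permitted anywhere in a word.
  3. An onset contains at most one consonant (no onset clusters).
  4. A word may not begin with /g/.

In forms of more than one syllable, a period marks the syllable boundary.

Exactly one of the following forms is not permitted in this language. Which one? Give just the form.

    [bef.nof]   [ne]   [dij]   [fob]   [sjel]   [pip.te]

[bef.nof] — σ1 onset /b/, coda /f/ ok; σ2 onset /n/, coda /f/ ok → permitted
[ne] — σ1 onset /n/, coda /∅/ ok → permitted
[dij] — σ1 onset /d/, coda /j/ ok → permitted
[fob] — σ1 onset /f/, coda /b/ ok → permitted
[sjel] — violates constraint 3: syllable 1 onset /sj/ has 2 consonants (> 1) → not permitted
[pip.te] — σ1 onset /p/, coda /p/ ok; σ2 onset /t/, coda /∅/ ok → permitted

[sjel]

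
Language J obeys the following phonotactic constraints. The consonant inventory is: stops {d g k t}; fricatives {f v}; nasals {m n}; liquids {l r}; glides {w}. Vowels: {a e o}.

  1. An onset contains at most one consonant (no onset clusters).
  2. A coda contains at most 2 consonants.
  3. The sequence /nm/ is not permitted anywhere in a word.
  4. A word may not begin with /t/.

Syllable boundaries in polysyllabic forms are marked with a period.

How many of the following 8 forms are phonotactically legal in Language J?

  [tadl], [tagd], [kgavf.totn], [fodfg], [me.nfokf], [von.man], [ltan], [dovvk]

0

[tadl] — violates constraint 4: word begins with /t/ → phonotactically illegal
[tagd] — violates constraint 4: word begins with /t/ → phonotactically illegal
[kgavf.totn] — violates constraint 1: syllable 1 onset /kg/ has 2 consonants (> 1) → phonotactically illegal
[fodfg] — violates constraint 2: syllable 1 coda /dfg/ has 3 consonants (> 2) → phonotactically illegal
[me.nfokf] — violates constraint 1: syllable 2 onset /nf/ has 2 consonants (> 1) → phonotactically illegal
[von.man] — violates constraint 3: contains banned sequence /nm/ → phonotactically illegal
[ltan] — violates constraint 1: syllable 1 onset /lt/ has 2 consonants (> 1) → phonotactically illegal
[dovvk] — violates constraint 2: syllable 1 coda /vvk/ has 3 consonants (> 2) → phonotactically illegal
No form is phonotactically legal → 0.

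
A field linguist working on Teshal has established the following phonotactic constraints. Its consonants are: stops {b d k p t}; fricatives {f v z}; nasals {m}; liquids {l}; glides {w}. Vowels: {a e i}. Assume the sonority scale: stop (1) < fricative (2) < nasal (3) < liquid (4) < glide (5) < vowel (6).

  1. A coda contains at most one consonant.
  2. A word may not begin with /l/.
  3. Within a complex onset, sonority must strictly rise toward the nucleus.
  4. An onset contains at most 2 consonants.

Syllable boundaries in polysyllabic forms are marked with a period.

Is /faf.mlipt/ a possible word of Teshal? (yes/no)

/faf.mlipt/ — violates constraint 1: syllable 2 coda /pt/ has 2 consonants (> 1) → not permitted

no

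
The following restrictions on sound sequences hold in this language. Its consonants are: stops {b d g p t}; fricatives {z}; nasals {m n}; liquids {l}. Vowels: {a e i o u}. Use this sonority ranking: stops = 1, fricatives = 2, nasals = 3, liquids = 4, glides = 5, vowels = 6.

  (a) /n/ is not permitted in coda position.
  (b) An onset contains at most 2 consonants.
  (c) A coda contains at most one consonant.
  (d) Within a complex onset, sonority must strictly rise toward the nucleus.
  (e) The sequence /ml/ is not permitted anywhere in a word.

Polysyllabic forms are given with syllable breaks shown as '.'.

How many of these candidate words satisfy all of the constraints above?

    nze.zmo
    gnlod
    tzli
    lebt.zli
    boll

nze.zmo — violates constraint (d): syllable 1 onset /nz/: /n/ (nasal, 3) → /z/ (fricative, 2) does not rise → ill-formed
gnlod — violates constraint (b): syllable 1 onset /gnl/ has 3 consonants (> 2) → ill-formed
tzli — violates constraint (b): syllable 1 onset /tzl/ has 3 consonants (> 2) → ill-formed
lebt.zli — violates constraint (c): syllable 1 coda /bt/ has 2 consonants (> 1) → ill-formed
boll — violates constraint (c): syllable 1 coda /ll/ has 2 consonants (> 1) → ill-formed
No form is well-formed → 0.

0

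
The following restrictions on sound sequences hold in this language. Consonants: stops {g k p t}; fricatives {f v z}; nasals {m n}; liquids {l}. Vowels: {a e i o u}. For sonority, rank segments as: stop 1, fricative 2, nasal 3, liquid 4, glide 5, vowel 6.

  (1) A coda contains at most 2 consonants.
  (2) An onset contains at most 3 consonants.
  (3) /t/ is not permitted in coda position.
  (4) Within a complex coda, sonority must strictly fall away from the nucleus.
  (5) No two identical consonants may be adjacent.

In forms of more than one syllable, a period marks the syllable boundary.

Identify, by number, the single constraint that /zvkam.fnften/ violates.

/zvkam.fnften/: syllable 2 onset /fnft/ has 4 consonants (> 3).
This is a violation of constraint 2: "An onset contains at most 3 consonants."
The remaining constraints (1, 3, 4, 5) are satisfied.

2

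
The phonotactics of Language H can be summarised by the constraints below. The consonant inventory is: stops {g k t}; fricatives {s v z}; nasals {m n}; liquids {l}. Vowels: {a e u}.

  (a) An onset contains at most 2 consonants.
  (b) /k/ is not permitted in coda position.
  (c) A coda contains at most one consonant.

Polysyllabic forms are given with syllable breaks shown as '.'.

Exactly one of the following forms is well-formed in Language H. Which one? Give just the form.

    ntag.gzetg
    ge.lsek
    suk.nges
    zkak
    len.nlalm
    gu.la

gu.la

ntag.gzetg — violates constraint (c): syllable 2 coda /tg/ has 2 consonants (> 1) → ill-formed
ge.lsek — violates constraint (b): syllable 2 coda contains /k/ → ill-formed
suk.nges — violates constraint (b): syllable 1 coda contains /k/ → ill-formed
zkak — violates constraint (b): syllable 1 coda contains /k/ → ill-formed
len.nlalm — violates constraint (c): syllable 2 coda /lm/ has 2 consonants (> 1) → ill-formed
gu.la — σ1 onset /g/, coda /∅/ ok; σ2 onset /l/, coda /∅/ ok → well-formed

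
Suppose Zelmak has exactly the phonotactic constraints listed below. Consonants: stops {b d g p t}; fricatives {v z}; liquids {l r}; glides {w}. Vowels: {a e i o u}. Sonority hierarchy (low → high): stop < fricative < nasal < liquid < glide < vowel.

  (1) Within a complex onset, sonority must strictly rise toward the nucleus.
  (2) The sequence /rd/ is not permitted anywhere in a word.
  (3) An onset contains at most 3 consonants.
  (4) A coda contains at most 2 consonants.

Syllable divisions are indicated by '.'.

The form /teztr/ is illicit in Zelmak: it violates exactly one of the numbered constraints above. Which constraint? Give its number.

/teztr/: syllable 1 coda /ztr/ has 3 consonants (> 2).
This is a violation of constraint 4: "A coda contains at most 2 consonants."
The remaining constraints (1, 2, 3) are satisfied.

4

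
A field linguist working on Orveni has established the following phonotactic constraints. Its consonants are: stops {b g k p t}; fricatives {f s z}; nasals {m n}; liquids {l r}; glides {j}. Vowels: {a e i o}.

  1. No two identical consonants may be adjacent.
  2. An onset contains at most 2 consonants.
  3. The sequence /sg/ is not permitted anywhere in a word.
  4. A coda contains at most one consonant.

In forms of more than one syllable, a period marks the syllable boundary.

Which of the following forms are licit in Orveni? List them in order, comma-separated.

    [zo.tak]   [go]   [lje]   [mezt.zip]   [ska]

[zo.tak], [go], [lje], [ska]

[zo.tak] — σ1 onset /z/, coda /∅/ ok; σ2 onset /t/, coda /k/ ok → licit
[go] — σ1 onset /g/, coda /∅/ ok → licit
[lje] — σ1 onset /lj/ (2C), coda /∅/ ok → licit
[mezt.zip] — violates constraint 4: syllable 1 coda /zt/ has 2 consonants (> 1) → illicit
[ska] — σ1 onset /sk/ (2C), coda /∅/ ok → licit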